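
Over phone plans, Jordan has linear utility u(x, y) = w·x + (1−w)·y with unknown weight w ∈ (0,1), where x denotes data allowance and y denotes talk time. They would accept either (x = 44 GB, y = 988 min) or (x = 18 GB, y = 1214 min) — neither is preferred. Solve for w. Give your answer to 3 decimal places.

w = 0.897

Indifference: w·44 + (1−w)·988 = w·18 + (1−w)·1214.
Collecting terms: w·26 = (1−w)·226.
The marginal rate of substitution is 226/26, so w = 226/(26+226) = 0.897.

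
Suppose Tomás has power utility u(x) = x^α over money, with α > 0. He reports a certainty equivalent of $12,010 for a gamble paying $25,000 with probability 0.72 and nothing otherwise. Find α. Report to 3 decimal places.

The lottery's expected utility is 0.72·u(25000) + 0.28·u(0) = 0.72·25000^α (since u(0) = 0 for α > 0).
Indifference: 12010^α = 0.72·25000^α, so (12010/25000)^α = 0.72.
Take logs: α = ln 0.72 / ln(12010/25000) ≈ 0.44808.

α ≈ 0.448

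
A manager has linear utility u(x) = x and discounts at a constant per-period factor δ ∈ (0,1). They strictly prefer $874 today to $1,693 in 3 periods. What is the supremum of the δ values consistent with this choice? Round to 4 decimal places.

δ < 0.8022

The preference means 874 > δ^3·1693.
So δ^3 < 874/1693 = 0.51624; taking the cube root of both positive sides preserves the inequality.
δ < 0.51624^(1/3) = 0.8022.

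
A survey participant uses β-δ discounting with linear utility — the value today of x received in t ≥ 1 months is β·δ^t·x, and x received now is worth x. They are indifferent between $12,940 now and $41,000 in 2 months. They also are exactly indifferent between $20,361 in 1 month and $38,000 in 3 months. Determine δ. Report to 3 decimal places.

The second indifference involves only future payoffs, so β cancels: β·δ^1·20361 = β·δ^3·38000, giving δ^2 = 20361/38000 = 0.53582, so δ = 0.73199.

δ ≈ 0.732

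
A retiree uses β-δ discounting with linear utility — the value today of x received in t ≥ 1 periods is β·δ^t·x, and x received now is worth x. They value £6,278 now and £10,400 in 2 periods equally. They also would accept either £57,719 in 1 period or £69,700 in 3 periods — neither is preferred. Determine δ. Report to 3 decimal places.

δ ≈ 0.910

From the later pair, β·δ^1·57719 = β·δ^3·69700; dividing through, δ^2 = 57719/69700 = 0.82811, so δ = 0.91000.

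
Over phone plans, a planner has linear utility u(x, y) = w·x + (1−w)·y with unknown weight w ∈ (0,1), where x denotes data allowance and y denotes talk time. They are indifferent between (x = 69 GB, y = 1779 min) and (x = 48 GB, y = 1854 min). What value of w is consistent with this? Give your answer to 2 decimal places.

w = 0.78

Indifference: w·69 + (1−w)·1779 = w·48 + (1−w)·1854.
Collecting terms: w·21 = (1−w)·75.
Hence w = 75/(21+75) = 75/96 = 0.78.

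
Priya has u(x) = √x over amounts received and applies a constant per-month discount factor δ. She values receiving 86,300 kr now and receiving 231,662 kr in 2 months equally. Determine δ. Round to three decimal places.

Equating discounted utilities: u(86300) = δ^2·u(231662) ⇒ δ^2 = u(86300)/u(231662).
Since u(x) = √x, δ^2 = √(86300/231662) = 0.61035.
Taking the square root: δ = 0.61035^(1/2) ≈ 0.781.

δ ≈ 0.781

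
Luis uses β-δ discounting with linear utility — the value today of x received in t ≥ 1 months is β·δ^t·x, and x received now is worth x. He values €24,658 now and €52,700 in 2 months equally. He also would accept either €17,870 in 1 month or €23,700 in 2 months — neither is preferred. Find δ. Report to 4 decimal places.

δ ≈ 0.7540

Both payoffs in the second observation are in the future, so β drops out: δ^1·17870 = δ^2·23700 ⇒ δ = 17870/23700 = 0.75401.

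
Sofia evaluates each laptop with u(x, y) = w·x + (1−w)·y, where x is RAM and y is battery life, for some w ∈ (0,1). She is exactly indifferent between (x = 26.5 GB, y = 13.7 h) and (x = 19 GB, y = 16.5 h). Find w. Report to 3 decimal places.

w = 0.272

Indifference: w·26.5 + (1−w)·13.7 = w·19 + (1−w)·16.5.
w·(26.5−19) = (1−w)·(16.5−13.7), i.e. w·7.5 = (1−w)·2.8.
The marginal rate of substitution is 2.8/7.5, so w = 2.8/(7.5+2.8) = 0.272.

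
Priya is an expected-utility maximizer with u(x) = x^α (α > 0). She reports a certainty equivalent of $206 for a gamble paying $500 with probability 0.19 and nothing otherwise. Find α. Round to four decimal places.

Since u(0) = 0, the lottery's EU is 0.19·500^α.
Indifference: 206^α = 0.19·500^α, so (206/500)^α = 0.19.
α = ln(0.19) / ln(206/500) = -1.6607312/-0.8867319 ≈ 1.8729.

α ≈ 1.8729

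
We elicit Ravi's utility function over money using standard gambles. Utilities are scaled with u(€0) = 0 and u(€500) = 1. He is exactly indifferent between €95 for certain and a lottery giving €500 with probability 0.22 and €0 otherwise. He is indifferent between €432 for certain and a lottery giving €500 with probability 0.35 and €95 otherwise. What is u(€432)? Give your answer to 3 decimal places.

First, u(€95) = 0.22·u(€500) + 0.78·u(€0) = 0.22.
Chaining: u(€432) = 0.35·1.00 + 0.65·0.22 = 0.4930.

0.493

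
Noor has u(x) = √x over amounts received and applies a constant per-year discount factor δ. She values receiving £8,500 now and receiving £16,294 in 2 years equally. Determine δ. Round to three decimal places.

δ ≈ 0.850

The payoff in 2 years is discounted by δ^2, so u(8500) = δ^2·u(16294) and δ^2 = u(8500)/u(16294).
With u(x) = √x: δ^2 = √8500/√16294 = √(8500/16294) = 0.72226.
Hence δ = (0.72226)^(1/2) = 0.84986.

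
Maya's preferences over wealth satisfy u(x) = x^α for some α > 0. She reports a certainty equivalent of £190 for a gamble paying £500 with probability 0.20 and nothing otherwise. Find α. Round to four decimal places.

EU(lottery) = 0.20·500^α + 0.80·0 = 0.20·500^α.
Indifference: 190^α = 0.20·500^α, so (190/500)^α = 0.20.
α = ln(0.20) / ln(190/500) = -1.6094379/-0.9675840 ≈ 1.6634.

α ≈ 1.6634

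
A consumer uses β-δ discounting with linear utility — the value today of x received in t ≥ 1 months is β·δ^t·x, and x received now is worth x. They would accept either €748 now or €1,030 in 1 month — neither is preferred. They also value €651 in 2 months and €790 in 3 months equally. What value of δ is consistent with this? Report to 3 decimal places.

The second indifference involves only future payoffs, so β cancels: β·δ^2·651 = β·δ^3·790, giving δ = 651/790 = 0.82405.

δ ≈ 0.824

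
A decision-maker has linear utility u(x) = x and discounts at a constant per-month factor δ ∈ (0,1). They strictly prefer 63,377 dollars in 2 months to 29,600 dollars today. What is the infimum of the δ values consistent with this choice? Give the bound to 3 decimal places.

δ > 0.683

Under u(x) = x this choice says 29600 < δ^2·63377.
Dividing by 63377: δ^2 > 0.46705. Both sides are positive, so the square root keeps the direction.
δ > (29600/63377)^(1/2) ≈ 0.683.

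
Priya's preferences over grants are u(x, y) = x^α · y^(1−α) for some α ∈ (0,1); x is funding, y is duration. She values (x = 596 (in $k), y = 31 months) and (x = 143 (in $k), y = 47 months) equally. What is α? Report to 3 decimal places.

α ≈ 0.226

The Cobb–Douglas utilities coincide, so 596^α·31^(1−α) = 143^α·47^(1−α).
Rearrange to (596/143)^α = (47/31)^(1−α) and take logs: α·1.427396 = (1−α)·0.416160.
With A = 1.427396 and B = 0.416160: α·A = (1−α)·B, so α = B/(A+B) = 0.416160/1.843556 ≈ 0.226.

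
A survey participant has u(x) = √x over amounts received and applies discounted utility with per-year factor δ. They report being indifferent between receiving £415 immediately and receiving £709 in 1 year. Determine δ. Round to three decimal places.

Indifference means u(415) = δ · u(709), so δ = u(415)/u(709).
With u(x) = √x: δ = √415/√709 = √(415/709) = 0.76507.

δ ≈ 0.765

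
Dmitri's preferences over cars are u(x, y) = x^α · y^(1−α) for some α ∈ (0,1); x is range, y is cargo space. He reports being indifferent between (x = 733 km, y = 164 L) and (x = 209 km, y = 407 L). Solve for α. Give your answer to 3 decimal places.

α ≈ 0.420

The Cobb–Douglas utilities coincide, so 733^α·164^(1−α) = 209^α·407^(1−α).
(733/209)^α = (407/164)^(1−α); take logs: α·ln(733/209) = (1−α)·ln(407/164), i.e. α·1.254811 = (1−α)·0.908947.
So α/(1−α) = (0.908947)/(1.254811) = 0.724370, and α = 0.724370/1.724370 ≈ 0.420.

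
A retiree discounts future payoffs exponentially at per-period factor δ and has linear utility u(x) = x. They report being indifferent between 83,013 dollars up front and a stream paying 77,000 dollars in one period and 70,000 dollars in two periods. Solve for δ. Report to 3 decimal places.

Equating present values: 83013 = 77000δ + 70000δ².
So 70000δ² + 77000δ − 83013 = 0.
The positive root is δ = [−77000 + √(77000² + 4·70000·83013)] / (2·70000) = (−77000 + 170800.000)/140000 ≈ 0.670.

δ ≈ 0.670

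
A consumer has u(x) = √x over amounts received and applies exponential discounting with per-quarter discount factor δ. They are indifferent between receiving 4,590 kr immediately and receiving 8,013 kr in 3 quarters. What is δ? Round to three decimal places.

The payoff in 3 quarters is discounted by δ^3, so u(4590) = δ^3·u(8013) and δ^3 = u(4590)/u(8013).
With u(x) = √x: δ^3 = √4590/√8013 = √(4590/8013) = 0.75685.
Taking the cube root: δ = 0.75685^(1/3) ≈ 0.911.

δ ≈ 0.911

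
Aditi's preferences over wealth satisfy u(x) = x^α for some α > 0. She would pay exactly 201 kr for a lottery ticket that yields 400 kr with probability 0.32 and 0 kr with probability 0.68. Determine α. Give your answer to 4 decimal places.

α ≈ 1.6558

Since u(0) = 0, the lottery's EU is 0.32·400^α.
Indifference: 201^α = 0.32·400^α, so (201/400)^α = 0.32.
Take logs: α = ln 0.32 / ln(201/400) ≈ 1.655770.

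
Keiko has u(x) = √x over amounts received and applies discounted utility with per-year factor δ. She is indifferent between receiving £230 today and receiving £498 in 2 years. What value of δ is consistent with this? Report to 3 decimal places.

δ ≈ 0.824

Indifference means u(230) = δ^2 · u(498), so δ^2 = u(230)/u(498).
Since u(x) = √x, δ^2 = √(230/498) = 0.67959.
So δ = 0.67959^(1/2) ≈ 0.824.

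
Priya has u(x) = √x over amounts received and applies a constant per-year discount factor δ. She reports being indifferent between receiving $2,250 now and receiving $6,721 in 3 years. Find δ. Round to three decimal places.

Equating discounted utilities: u(2250) = δ^3·u(6721) ⇒ δ^3 = u(2250)/u(6721).
Since u(x) = √x, δ^3 = √(2250/6721) = 0.57859.
So δ = 0.57859^(1/3) ≈ 0.833.

δ ≈ 0.833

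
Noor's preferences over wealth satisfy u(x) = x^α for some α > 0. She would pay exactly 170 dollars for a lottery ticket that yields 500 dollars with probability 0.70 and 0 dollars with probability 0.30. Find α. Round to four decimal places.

Since u(0) = 0, the lottery's EU is 0.70·500^α.
Equating: 170^α = 0.70·500^α, i.e. 0.3400^α = 0.70.
Taking logs: α·ln(170/500) = ln(0.70), so α = -0.3566749 / -1.0788097 ≈ 0.3306.

α ≈ 0.3306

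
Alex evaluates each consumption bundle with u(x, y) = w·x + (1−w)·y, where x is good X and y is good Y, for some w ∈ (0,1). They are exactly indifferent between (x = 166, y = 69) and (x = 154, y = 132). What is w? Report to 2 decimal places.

Indifference: w·166 + (1−w)·69 = w·154 + (1−w)·132.
w·(166−154) = (1−w)·(132−69), i.e. w·12 = (1−w)·63.
Hence w = 63/(12+63) = 63/75 = 0.84.

w = 0.84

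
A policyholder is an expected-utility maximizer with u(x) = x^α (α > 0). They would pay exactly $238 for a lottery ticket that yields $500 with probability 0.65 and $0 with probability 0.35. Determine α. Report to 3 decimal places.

Since u(0) = 0, the lottery's EU is 0.65·500^α.
Equating: 238^α = 0.65·500^α, i.e. 0.4760^α = 0.65.
Taking logs: α·ln(238/500) = ln(0.65), so α = -0.430783 / -0.742337 ≈ 0.580.

α ≈ 0.580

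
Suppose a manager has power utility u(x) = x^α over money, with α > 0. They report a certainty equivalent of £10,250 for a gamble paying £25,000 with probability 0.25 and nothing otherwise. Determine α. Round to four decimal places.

The lottery's expected utility is 0.25·u(25000) + 0.75·u(0) = 0.25·25000^α (since u(0) = 0 for α > 0).
Setting u(10250) equal to that: 10250^α = 0.25·25000^α ⇒ (10250/25000)^α = 0.25.
α = ln(0.25) / ln(10250/25000) = -1.3862944/-0.8915981 ≈ 1.5548.

α ≈ 1.5548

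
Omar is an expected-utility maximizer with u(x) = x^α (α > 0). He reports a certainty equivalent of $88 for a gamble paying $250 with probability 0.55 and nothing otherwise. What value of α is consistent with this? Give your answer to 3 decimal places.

α ≈ 0.573

EU(lottery) = 0.55·250^α + 0.45·0 = 0.55·250^α.
Equating: 88^α = 0.55·250^α, i.e. 0.3520^α = 0.55.
α = ln(0.55) / ln(88/250) = -0.597837/-1.044124 ≈ 0.573.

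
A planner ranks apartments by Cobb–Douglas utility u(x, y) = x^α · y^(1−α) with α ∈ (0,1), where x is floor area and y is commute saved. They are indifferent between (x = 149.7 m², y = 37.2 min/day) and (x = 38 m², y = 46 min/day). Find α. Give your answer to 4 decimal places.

α ≈ 0.1341

Indifference: 149.7^α · 37.2^(1−α) = 38^α · 46^(1−α).
Rearrange to (149.7/38)^α = (46/37.2)^(1−α) and take logs: α·1.3710471 = (1−α)·0.2123326.
With A = 1.3710471 and B = 0.2123326: α·A = (1−α)·B, so α = B/(A+B) = 0.2123326/1.5833797 ≈ 0.1341.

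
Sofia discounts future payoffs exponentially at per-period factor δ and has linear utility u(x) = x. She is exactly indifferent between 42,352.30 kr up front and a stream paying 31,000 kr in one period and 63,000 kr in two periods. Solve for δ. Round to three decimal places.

δ ≈ 0.610

The stream is worth 31000δ + 63000δ² today, so 31000δ + 63000δ² = 42352.30.
So 63000δ² + 31000δ − 42352.30 = 0.
By the quadratic formula (taking the positive root), δ = (−31000 + √11633779600.00) / 126000 ≈ 0.610.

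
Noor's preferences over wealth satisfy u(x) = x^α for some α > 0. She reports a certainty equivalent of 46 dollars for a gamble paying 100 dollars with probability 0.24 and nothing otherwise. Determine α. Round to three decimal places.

Since u(0) = 0, the lottery's EU is 0.24·100^α.
Setting u(46) equal to that: 46^α = 0.24·100^α ⇒ (46/100)^α = 0.24.
α = ln(0.24) / ln(46/100) = -1.427116/-0.776529 ≈ 1.838.

α ≈ 1.838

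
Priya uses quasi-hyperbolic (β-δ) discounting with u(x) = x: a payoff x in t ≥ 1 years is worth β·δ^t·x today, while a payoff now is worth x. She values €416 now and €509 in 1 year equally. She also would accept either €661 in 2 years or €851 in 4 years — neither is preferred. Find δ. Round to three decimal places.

Both payoffs in the second observation are in the future, so β drops out: δ^2·661 = δ^4·851 ⇒ δ^2 = 661/851 = 0.77673, so δ = 0.88132.

δ ≈ 0.881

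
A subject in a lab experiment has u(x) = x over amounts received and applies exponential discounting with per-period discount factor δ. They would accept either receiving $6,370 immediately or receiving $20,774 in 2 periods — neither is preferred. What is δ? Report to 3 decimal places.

δ ≈ 0.554

The payoff in 2 periods is discounted by δ^2, so u(6370) = δ^2·u(20774) and δ^2 = u(6370)/u(20774).
With u(x) = x: δ^2 = 6370/20774 = 0.30663.
Hence δ = (0.30663)^(1/2) = 0.55374.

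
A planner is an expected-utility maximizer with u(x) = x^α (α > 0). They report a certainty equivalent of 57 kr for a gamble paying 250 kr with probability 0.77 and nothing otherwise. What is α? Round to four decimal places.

EU(lottery) = 0.77·250^α + 0.23·0 = 0.77·250^α.
Setting u(57) equal to that: 57^α = 0.77·250^α ⇒ (57/250)^α = 0.77.
Take logs: α = ln 0.77 / ln(57/250) ≈ 0.176788.

α ≈ 0.1768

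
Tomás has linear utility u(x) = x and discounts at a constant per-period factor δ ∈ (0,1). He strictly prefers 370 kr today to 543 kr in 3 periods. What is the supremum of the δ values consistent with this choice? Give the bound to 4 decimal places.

δ < 0.8800

The preference means 370 > δ^3·543.
Hence δ^3 < 370/543 = 0.68140, and x ↦ x^(1/3) is increasing on (0,∞).
δ < (370/543)^(1/3) ≈ 0.8800.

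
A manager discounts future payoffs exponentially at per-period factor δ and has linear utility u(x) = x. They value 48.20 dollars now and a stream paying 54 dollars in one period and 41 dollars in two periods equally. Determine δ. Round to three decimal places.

Present value of the stream is 54·δ + 41·δ². Indifference gives 54δ + 41δ² = 48.20.
So 41δ² + 54δ − 48.20 = 0.
δ = (−54 + √(54² + 4·41·48.20)) / (2·41) = (−54 + √10820.80) / 82 ≈ 0.610.

δ ≈ 0.610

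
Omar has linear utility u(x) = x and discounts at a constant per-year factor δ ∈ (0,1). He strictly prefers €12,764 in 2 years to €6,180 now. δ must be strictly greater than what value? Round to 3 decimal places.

Under u(x) = x this choice says 6180 < δ^2·12764.
Hence δ^2 > 6180/12764 = 0.48417, and x ↦ x^(1/2) is increasing on (0,∞).
δ > 0.48417^(1/2) = 0.696.

δ > 0.696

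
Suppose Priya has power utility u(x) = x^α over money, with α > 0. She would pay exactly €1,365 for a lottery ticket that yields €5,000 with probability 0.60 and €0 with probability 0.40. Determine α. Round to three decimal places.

α ≈ 0.393

The lottery's expected utility is 0.60·u(5000) + 0.40·u(0) = 0.60·5000^α (since u(0) = 0 for α > 0).
Indifference: 1365^α = 0.60·5000^α, so (1365/5000)^α = 0.60.
Taking logs: α·ln(1365/5000) = ln(0.60), so α = -0.510826 / -1.298283 ≈ 0.393.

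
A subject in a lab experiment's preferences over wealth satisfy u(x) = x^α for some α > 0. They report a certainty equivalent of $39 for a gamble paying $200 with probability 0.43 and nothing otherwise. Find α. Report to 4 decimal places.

The lottery's expected utility is 0.43·u(200) + 0.57·u(0) = 0.43·200^α (since u(0) = 0 for α > 0).
Indifference: 39^α = 0.43·200^α, so (39/200)^α = 0.43.
Take logs: α = ln 0.43 / ln(39/200) ≈ 0.516267.

α ≈ 0.5163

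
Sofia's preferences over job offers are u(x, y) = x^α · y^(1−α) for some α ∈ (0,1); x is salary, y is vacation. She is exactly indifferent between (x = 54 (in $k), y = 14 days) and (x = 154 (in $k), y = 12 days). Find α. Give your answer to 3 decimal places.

α ≈ 0.128

Set the two utilities equal: 54^α·14^(1−α) = 154^α·12^(1−α).
Rearrange to (54/154)^α = (12/14)^(1−α) and take logs: α·-1.047969 = (1−α)·-0.154151.
So α/(1−α) = (-0.154151)/(-1.047969) = 0.147095, and α = 0.147095/1.147095 ≈ 0.128.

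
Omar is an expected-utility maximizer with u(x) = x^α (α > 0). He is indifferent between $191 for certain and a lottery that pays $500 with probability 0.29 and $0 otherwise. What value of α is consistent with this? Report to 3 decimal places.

α ≈ 1.286

The lottery's expected utility is 0.29·u(500) + 0.71·u(0) = 0.29·500^α (since u(0) = 0 for α > 0).
Indifference: 191^α = 0.29·500^α, so (191/500)^α = 0.29.
Taking logs: α·ln(191/500) = ln(0.29), so α = -1.237874 / -0.962335 ≈ 1.286.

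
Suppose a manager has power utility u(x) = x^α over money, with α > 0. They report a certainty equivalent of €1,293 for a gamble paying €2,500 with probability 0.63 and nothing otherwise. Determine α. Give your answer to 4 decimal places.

EU(lottery) = 0.63·2500^α + 0.37·0 = 0.63·2500^α.
Indifference: 1293^α = 0.63·2500^α, so (1293/2500)^α = 0.63.
Take logs: α = ln 0.63 / ln(1293/2500) ≈ 0.700770.

α ≈ 0.7008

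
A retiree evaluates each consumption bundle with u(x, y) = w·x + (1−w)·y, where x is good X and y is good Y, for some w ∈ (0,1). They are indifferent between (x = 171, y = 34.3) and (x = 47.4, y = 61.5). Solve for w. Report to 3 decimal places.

w = 0.180

u(171,34.3) = u(47.4,61.5) means w·171 + (1−w)·34.3 = w·47.4 + (1−w)·61.5.
w·(171−47.4) = (1−w)·(61.5−34.3), i.e. w·123.6 = (1−w)·27.2.
Hence w = 27.2/(123.6+27.2) = 27.2/150.8 = 0.180.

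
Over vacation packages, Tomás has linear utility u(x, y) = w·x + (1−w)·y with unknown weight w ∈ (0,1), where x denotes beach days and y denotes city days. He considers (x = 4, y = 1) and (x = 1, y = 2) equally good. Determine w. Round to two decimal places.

w = 0.25

u(4,1) = u(1,2) means w·4 + (1−w)·1 = w·1 + (1−w)·2.
w·(4−1) = (1−w)·(2−1), i.e. w·3 = (1−w)·1.
So w/(1−w) = 1/3 = 0.3333, giving w = 1/(3+1) = 0.25.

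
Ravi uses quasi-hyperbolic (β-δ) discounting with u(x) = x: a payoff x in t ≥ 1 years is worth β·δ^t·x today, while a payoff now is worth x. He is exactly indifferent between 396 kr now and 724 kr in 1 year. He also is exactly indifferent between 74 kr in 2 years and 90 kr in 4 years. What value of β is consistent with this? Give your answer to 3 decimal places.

Both payoffs in the second observation are in the future, so β drops out: δ^2·74 = δ^4·90 ⇒ δ^2 = 74/90 = 0.82222, so δ = 0.90676.
Substituting δ into 396 = β·δ·724: β = 396/(656.498) ≈ 0.603.

β ≈ 0.603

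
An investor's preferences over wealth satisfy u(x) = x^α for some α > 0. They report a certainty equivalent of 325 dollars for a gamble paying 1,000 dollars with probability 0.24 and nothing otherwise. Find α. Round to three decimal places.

α ≈ 1.270

EU(lottery) = 0.24·1000^α + 0.76·0 = 0.24·1000^α.
Equating: 325^α = 0.24·1000^α, i.e. 0.3250^α = 0.24.
α = ln(0.24) / ln(325/1000) = -1.427116/-1.123930 ≈ 1.270.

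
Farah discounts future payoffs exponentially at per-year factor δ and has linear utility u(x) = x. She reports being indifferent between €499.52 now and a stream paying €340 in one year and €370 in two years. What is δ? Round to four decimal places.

Equating present values: 499.52 = 340δ + 370δ².
Rearranged: 370δ² + 340δ − 499.52 = 0.
δ = (−340 + √(340² + 4·370·499.52)) / (2·370) = (−340 + √854889.60) / 740 ≈ 0.7900.

δ ≈ 0.7900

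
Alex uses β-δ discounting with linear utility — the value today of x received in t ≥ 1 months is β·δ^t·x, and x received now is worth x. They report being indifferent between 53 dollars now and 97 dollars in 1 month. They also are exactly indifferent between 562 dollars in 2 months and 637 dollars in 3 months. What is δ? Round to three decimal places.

From the later pair, β·δ^2·562 = β·δ^3·637; dividing through, δ = 562/637 = 0.88226.

δ ≈ 0.882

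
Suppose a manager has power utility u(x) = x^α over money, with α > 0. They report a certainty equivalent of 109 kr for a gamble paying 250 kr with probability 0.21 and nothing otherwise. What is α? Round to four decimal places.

α ≈ 1.8800

The lottery's expected utility is 0.21·u(250) + 0.79·u(0) = 0.21·250^α (since u(0) = 0 for α > 0).
Setting u(109) equal to that: 109^α = 0.21·250^α ⇒ (109/250)^α = 0.21.
α = ln(0.21) / ln(109/250) = -1.5606477/-0.8301130 ≈ 1.8800.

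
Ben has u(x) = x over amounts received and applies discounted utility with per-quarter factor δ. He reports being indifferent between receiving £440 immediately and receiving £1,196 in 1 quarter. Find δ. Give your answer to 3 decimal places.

The payoff in 1 quarter is discounted by δ, so u(440) = δ·u(1196) and δ = u(440)/u(1196).
With u(x) = x: δ = 440/1196 = 0.36789.

δ ≈ 0.368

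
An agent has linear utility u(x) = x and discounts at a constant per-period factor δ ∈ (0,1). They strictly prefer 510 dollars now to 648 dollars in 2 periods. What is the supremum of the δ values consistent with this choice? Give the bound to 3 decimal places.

δ < 0.887

The preference means 510 > δ^2·648.
So δ^2 < 510/648 = 0.78704; taking the square root of both positive sides preserves the inequality.
δ < (510/648)^(1/2) ≈ 0.887.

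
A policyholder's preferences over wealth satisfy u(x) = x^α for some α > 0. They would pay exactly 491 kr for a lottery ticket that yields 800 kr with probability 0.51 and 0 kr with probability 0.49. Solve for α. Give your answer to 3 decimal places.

α ≈ 1.379

EU(lottery) = 0.51·800^α + 0.49·0 = 0.51·800^α.
Equating: 491^α = 0.51·800^α, i.e. 0.6138^α = 0.51.
α = ln(0.51) / ln(491/800) = -0.673345/-0.488168 ≈ 1.379.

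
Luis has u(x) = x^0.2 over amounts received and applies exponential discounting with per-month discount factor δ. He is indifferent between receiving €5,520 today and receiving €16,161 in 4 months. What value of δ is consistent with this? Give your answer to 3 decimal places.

Indifference means u(5520) = δ^4 · u(16161), so δ^4 = u(5520)/u(16161).
With u(x) = x^0.2: δ^4 = 5520^0.2/16161^0.2 = (5520/16161)^0.2 = 0.80667.
Hence δ = (0.80667)^(1/4) = 0.94771.

δ ≈ 0.948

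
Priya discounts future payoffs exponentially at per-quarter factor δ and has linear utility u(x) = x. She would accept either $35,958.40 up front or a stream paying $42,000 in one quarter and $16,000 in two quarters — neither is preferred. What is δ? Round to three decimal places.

Equating present values: 35958.40 = 42000δ + 16000δ².
So 16000δ² + 42000δ − 35958.40 = 0.
The positive root is δ = [−42000 + √(42000² + 4·16000·35958.40)] / (2·16000) = (−42000 + 63760.000)/32000 ≈ 0.680.

δ ≈ 0.680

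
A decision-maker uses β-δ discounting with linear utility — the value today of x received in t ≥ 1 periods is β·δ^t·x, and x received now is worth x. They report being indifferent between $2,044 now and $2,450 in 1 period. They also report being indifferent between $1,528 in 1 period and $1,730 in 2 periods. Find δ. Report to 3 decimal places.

The second indifference involves only future payoffs, so β cancels: β·δ^1·1528 = β·δ^2·1730, giving δ = 1528/1730 = 0.88324.

δ ≈ 0.883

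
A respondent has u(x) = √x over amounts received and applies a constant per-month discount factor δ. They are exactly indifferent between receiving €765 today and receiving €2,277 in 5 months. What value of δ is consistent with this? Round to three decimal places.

δ ≈ 0.897

Equating discounted utilities: u(765) = δ^5·u(2277) ⇒ δ^5 = u(765)/u(2277).
With u(x) = √x: δ^5 = √765/√2277 = √(765/2277) = 0.57963.
Taking the 5th root: δ = 0.57963^(1/5) ≈ 0.897.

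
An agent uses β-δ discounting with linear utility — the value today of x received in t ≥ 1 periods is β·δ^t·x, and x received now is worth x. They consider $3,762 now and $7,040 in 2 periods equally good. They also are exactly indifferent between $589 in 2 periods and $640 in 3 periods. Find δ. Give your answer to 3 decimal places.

δ ≈ 0.920

From the later pair, β·δ^2·589 = β·δ^3·640; dividing through, δ = 589/640 = 0.92031.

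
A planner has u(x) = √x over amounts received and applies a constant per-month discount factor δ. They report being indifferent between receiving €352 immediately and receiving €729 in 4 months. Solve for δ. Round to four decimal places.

Indifference means u(352) = δ^4 · u(729), so δ^4 = u(352)/u(729).
With u(x) = √x: δ^4 = √352/√729 = √(352/729) = 0.69488.
Hence δ = (0.69488)^(1/4) = 0.913013.

δ ≈ 0.9130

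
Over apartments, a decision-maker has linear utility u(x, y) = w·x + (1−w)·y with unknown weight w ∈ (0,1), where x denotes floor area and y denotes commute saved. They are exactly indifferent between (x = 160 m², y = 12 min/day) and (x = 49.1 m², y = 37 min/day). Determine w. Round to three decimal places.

w = 0.184

u(160,12) = u(49.1,37) means w·160 + (1−w)·12 = w·49.1 + (1−w)·37.
Collecting terms: w·110.9 = (1−w)·25.
Hence w = 25/(110.9+25) = 25/135.9 = 0.184.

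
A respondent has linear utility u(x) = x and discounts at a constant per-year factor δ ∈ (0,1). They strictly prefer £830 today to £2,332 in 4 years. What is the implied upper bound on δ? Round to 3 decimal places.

δ < 0.772

The preference means 830 > δ^4·2332.
So δ^4 < 830/2332 = 0.35592; taking the 4th root of both positive sides preserves the inequality.
δ < (830/2332)^(1/4) ≈ 0.772.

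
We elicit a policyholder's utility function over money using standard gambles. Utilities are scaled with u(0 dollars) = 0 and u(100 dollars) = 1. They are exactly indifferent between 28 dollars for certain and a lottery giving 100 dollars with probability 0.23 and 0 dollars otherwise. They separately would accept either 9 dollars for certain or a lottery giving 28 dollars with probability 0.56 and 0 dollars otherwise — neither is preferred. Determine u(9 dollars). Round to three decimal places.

First, u(28 dollars) = 0.23·u(100 dollars) + 0.77·u(0 dollars) = 0.23.
Then u(9 dollars) = 0.56·u(28 dollars) + 0.44·u(0 dollars) = 0.56·0.23 + 0.44·0.00 = 0.1288.

0.129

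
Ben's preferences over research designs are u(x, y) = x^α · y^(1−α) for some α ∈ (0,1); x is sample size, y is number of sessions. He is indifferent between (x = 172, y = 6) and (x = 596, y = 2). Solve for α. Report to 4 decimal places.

α ≈ 0.4692

Indifference: 172^α · 6^(1−α) = 596^α · 2^(1−α).
Taking logs: α·ln 172 + (1−α)·ln 6 = α·ln 596 + (1−α)·ln 2, i.e. α·-1.2427462 = (1−α)·-1.0986123.
With A = -1.2427462 and B = -1.0986123: α·A = (1−α)·B, so α = B/(A+B) = -1.0986123/-2.3413585 ≈ 0.4692.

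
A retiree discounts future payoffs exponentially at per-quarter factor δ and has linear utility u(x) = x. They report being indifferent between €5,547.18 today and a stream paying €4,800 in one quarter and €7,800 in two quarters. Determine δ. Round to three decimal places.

δ ≈ 0.590

Equating present values: 5547.18 = 4800δ + 7800δ².
So 7800δ² + 4800δ − 5547.18 = 0.
The positive root is δ = [−4800 + √(4800² + 4·7800·5547.18)] / (2·7800) = (−4800 + 14004.000)/15600 ≈ 0.590.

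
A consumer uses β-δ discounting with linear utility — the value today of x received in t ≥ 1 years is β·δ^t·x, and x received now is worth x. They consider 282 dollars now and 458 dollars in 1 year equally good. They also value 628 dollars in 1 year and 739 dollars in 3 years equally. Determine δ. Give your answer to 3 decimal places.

δ ≈ 0.922

The second indifference involves only future payoffs, so β cancels: β·δ^1·628 = β·δ^3·739, giving δ^2 = 628/739 = 0.84980, so δ = 0.92184.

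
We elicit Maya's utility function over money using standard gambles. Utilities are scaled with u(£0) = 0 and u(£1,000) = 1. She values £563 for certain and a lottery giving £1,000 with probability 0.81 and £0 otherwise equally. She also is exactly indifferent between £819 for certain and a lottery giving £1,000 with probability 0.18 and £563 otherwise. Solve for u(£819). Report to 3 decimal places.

The first gamble pins u(£563): it must equal 0.81·1 + 0.19·0 = 0.81.
Then u(£819) = 0.18·u(£1,000) + 0.82·u(£563) = 0.18·1.00 + 0.82·0.81 = 0.8442.

0.844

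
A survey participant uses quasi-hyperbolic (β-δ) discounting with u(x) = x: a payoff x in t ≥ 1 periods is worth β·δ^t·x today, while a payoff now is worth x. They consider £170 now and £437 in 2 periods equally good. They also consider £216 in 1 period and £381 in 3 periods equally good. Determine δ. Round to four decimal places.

Both payoffs in the second observation are in the future, so β drops out: δ^1·216 = δ^3·381 ⇒ δ^2 = 216/381 = 0.56693, so δ = 0.75295.

δ ≈ 0.7529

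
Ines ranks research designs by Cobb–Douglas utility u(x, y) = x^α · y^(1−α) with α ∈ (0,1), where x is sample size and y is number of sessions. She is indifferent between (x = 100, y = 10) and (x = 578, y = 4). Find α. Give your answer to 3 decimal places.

α ≈ 0.343

The Cobb–Douglas utilities coincide, so 100^α·10^(1−α) = 578^α·4^(1−α).
Rearrange to (100/578)^α = (4/10)^(1−α) and take logs: α·-1.754404 = (1−α)·-0.916291.
So α/(1−α) = (-0.916291)/(-1.754404) = 0.522281, and α = 0.522281/1.522281 ≈ 0.343.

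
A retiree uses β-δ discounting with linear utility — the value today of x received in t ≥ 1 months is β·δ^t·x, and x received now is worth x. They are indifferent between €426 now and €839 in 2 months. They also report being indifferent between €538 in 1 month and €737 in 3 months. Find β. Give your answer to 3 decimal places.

Both payoffs in the second observation are in the future, so β drops out: δ^1·538 = δ^3·737 ⇒ δ^2 = 538/737 = 0.72999, so δ = 0.85439.
Substituting δ into 426 = β·δ^2·839: β = 426/(612.459) ≈ 0.696.

β ≈ 0.696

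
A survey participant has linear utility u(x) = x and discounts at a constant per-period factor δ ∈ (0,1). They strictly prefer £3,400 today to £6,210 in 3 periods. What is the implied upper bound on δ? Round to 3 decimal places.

δ < 0.818

The preference means 3400 > δ^3·6210.
Hence δ^3 < 3400/6210 = 0.54750, and x ↦ x^(1/3) is increasing on (0,∞).
δ < (3400/6210)^(1/3) ≈ 0.818.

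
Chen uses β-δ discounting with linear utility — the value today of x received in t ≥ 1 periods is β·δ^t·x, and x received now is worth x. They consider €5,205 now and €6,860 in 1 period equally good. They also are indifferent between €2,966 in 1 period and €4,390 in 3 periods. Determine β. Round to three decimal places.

The second indifference involves only future payoffs, so β cancels: β·δ^1·2966 = β·δ^3·4390, giving δ^2 = 2966/4390 = 0.67563, so δ = 0.82196.
The first indifference: 5205 = β·δ·6860, so β = 5205/(δ·6860) = 5205/(0.82196·6860) ≈ 0.923.

β ≈ 0.923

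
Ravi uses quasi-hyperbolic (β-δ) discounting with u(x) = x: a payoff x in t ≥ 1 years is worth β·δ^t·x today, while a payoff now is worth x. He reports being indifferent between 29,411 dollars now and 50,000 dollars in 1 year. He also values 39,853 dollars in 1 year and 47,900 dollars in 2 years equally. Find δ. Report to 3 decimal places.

δ ≈ 0.832

From the later pair, β·δ^1·39853 = β·δ^2·47900; dividing through, δ = 39853/47900 = 0.83200.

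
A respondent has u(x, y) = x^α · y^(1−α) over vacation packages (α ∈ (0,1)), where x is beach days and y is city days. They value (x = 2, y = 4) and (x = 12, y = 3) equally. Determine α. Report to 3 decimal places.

α ≈ 0.138

Set the two utilities equal: 2^α·4^(1−α) = 12^α·3^(1−α).
Rearrange to (2/12)^α = (3/4)^(1−α) and take logs: α·-1.791759 = (1−α)·-0.287682.
Thus α·(-2.079441) = -0.287682, so α = -0.287682/-2.079441 ≈ 0.138.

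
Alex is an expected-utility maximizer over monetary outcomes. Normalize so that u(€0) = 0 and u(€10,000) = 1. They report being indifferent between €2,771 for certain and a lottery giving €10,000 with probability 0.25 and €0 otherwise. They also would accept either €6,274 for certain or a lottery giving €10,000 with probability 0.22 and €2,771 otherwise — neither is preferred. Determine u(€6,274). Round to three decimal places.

0.415

First, u(€2,771) = 0.25·u(€10,000) + 0.75·u(€0) = 0.25.
Chaining: u(€6,274) = 0.22·1.00 + 0.78·0.25 = 0.4150.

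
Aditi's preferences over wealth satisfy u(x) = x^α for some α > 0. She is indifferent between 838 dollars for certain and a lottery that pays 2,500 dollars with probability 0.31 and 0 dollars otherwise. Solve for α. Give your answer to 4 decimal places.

The lottery's expected utility is 0.31·u(2500) + 0.69·u(0) = 0.31·2500^α (since u(0) = 0 for α > 0).
Equating: 838^α = 0.31·2500^α, i.e. 0.3352^α = 0.31.
Take logs: α = ln 0.31 / ln(838/2500) ≈ 1.071503.

α ≈ 1.0715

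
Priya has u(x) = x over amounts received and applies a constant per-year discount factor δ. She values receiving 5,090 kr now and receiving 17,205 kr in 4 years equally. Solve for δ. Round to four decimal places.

δ ≈ 0.7375

The payoff in 4 years is discounted by δ^4, so u(5090) = δ^4·u(17205) and δ^4 = u(5090)/u(17205).
With u(x) = x: δ^4 = 5090/17205 = 0.29584.
So δ = 0.29584^(1/4) ≈ 0.7375.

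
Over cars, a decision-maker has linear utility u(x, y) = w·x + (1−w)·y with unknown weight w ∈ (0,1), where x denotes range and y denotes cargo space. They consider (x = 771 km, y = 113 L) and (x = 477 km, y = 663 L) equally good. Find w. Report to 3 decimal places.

w = 0.652

u(771,113) = u(477,663) means w·771 + (1−w)·113 = w·477 + (1−w)·663.
Collecting terms: w·294 = (1−w)·550.
The marginal rate of substitution is 550/294, so w = 550/(294+550) = 0.652.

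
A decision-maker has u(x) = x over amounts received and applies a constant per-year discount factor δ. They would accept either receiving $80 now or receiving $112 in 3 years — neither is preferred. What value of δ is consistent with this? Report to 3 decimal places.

Equating discounted utilities: u(80) = δ^3·u(112) ⇒ δ^3 = u(80)/u(112).
With u(x) = x: δ^3 = 80/112 = 0.71429.
So δ = 0.71429^(1/3) ≈ 0.894.

δ ≈ 0.894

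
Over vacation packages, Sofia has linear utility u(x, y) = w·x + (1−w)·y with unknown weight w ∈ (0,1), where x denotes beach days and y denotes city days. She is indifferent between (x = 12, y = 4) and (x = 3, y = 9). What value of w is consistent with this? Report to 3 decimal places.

w = 0.357

Indifference: w·12 + (1−w)·4 = w·3 + (1−w)·9.
Collecting terms: w·9 = (1−w)·5.
So w/(1−w) = 5/9 = 0.5556, giving w = 5/(9+5) = 0.357.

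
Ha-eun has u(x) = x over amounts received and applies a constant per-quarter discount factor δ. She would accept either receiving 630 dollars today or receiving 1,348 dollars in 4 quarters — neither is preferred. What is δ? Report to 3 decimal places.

Equating discounted utilities: u(630) = δ^4·u(1348) ⇒ δ^4 = u(630)/u(1348).
With u(x) = x: δ^4 = 630/1348 = 0.46736.
So δ = 0.46736^(1/4) ≈ 0.827.

δ ≈ 0.827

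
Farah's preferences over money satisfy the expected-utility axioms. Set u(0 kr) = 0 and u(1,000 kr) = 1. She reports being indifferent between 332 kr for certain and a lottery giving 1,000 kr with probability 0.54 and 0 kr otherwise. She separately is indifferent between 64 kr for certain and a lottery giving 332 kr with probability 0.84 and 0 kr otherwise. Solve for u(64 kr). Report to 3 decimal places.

0.454

The first gamble pins u(332 kr): it must equal 0.54·1 + 0.46·0 = 0.54.
Chaining: u(64 kr) = 0.84·0.54 + 0.16·0.00 = 0.4536.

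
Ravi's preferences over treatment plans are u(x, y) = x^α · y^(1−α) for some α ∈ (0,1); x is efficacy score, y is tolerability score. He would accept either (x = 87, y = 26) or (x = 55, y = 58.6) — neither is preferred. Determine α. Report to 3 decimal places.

Indifference: 87^α · 26^(1−α) = 55^α · 58.6^(1−α).
Rearrange to (87/55)^α = (58.6/26)^(1−α) and take logs: α·0.458575 = (1−α)·0.812638.
So α/(1−α) = (0.812638)/(0.458575) = 1.772094, and α = 1.772094/2.772094 ≈ 0.639.

α ≈ 0.639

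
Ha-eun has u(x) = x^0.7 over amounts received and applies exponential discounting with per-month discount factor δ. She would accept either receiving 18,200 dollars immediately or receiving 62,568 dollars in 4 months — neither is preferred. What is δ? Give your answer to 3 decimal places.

δ ≈ 0.806

The payoff in 4 months is discounted by δ^4, so u(18200) = δ^4·u(62568) and δ^4 = u(18200)/u(62568).
Since u(x) = x^0.7, δ^4 = (18200/62568)^0.7 = 0.29088^0.7 = 0.42131.
Hence δ = (0.42131)^(1/4) = 0.80566.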